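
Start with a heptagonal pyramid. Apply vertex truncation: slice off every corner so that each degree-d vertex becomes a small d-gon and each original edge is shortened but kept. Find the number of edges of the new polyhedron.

42

The base solid has V = 8, E = 14, F = 8.
Truncation replaces each original edge-end by a new vertex, so V′ = 2E = 28.
Each original edge survives, and each old vertex of degree d contributes d new edges; summing degrees gives Σd = 2E, so E′ = E + 2E = 3E = 42.
Each original face survives and each original vertex becomes one new face: F′ = F + V = 16.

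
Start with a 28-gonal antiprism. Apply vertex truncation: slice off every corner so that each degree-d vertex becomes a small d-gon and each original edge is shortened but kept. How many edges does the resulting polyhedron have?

336

The base solid has V = 56, E = 112, F = 58.
Truncation replaces each original edge-end by a new vertex, so V′ = 2E = 224.
Each original edge survives, and each old vertex of degree d contributes d new edges; summing degrees gives Σd = 2E, so E′ = E + 2E = 3E = 336.
Each original face survives and each original vertex becomes one new face: F′ = F + V = 114.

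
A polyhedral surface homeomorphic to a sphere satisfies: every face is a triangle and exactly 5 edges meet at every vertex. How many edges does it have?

Each face has 3 edges and each edge borders two faces, so 2E = 3F.
Each vertex has degree 5, so 5V = 2E and hence V = 3F/5.
Euler: V − E + F = 2 ⇒ (3F/5) − (3F/2) + F = 2.
Multiply by 10: (6 − 15 + 10)F = 20, i.e. 1F = 20.
So F = 20, E = 3·20/2 = 30, V = 3·20/5 = 12.

30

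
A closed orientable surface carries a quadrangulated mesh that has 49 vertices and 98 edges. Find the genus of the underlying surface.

1

Every face is a square and each edge borders two faces, so 4F = 2·98, giving F = 49.
χ = V − E + F = 49 − 98 + 49 = 0.
For a closed orientable surface χ = 2 − 2g, so g = (2 − (0))/2 = 1.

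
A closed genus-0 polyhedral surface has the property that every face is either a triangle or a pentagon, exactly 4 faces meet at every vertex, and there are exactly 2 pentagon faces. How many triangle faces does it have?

10

Let x be the number of triangles; then F = 2 + x.
Edge–face incidences: 2E = 5·2 + 3·x = 10 + 3x.
Every vertex has degree 4, so 4V = 2E.
Euler: V − E + F = 2 ⇒ (2E)/4 − E + (2 + x) = 2.
Multiply by 8: 2·(2E) − 4·(2E) + 8·(2 + x) = 16, i.e. 16 + 8x − 2·(10 + 3x) = 16.
Collecting terms: 2x − 4 = 16, so 2x = 20, so x = 10.
Then 2E = 10 + 3·10 = 40, so E = 20, V = 2E/4 = 10, F = 2 + 10 = 12.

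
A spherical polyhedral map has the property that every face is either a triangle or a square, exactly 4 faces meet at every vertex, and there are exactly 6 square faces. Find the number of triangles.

8

Let x be the number of triangles; then F = 6 + x.
Edge–face incidences: 2E = 4·6 + 3·x = 24 + 3x.
Every vertex has degree 4, so 4V = 2E.
Euler: V − E + F = 2 ⇒ (2E)/4 − E + (6 + x) = 2.
Multiply by 8: 2·(2E) − 4·(2E) + 8·(6 + x) = 16, i.e. 48 + 8x − 2·(24 + 3x) = 16.
Collecting terms: 2x = 16, so x = 8.
Then 2E = 24 + 3·8 = 48, so E = 24, V = 2E/4 = 12, F = 6 + 8 = 14.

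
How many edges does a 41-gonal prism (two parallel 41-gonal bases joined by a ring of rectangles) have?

123

A prism on an n-gon has two n-gon bases and n rectangular sides: V = 2·41 = 82, E = 3·41 = 123, F = 41 + 2 = 43.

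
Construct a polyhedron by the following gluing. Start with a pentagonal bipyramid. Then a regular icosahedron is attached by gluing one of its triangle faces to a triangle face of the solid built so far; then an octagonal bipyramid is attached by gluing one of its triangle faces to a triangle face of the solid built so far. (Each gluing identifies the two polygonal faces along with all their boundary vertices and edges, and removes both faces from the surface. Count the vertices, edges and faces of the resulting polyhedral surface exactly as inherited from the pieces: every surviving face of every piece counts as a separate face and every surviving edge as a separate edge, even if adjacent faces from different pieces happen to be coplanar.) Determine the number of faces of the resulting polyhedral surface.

42

A pentagonal bipyramid: V=7, E=15, F=10.
Attach a regular icosahedron (V=12, E=30, F=20) along a 3-gon: merge 3 vertices and 3 edges, delete both glued faces → V=16, E=42, F=28.
Attach an octagonal bipyramid (V=10, E=24, F=16) along a 3-gon: merge 3 vertices and 3 edges, delete both glued faces → V=23, E=63, F=42.
Check: V − E + F = 23 − 63 + 42 = 2.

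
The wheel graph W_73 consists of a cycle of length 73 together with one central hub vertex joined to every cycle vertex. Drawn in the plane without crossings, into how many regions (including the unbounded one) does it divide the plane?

W_73 has V = 73 + 1 = 74 vertices and E = 2·73 = 146 edges.
By Euler's formula F = 2 − V + E = 2 − 74 + 146 = 74.

74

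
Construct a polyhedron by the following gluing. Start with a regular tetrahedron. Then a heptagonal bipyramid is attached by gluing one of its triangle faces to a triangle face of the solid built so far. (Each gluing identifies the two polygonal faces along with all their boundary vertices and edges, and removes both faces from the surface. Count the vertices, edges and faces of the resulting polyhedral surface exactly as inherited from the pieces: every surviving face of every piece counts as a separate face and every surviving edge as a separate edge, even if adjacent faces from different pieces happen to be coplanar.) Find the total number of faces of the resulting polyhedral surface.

16

A regular tetrahedron: V=4, E=6, F=4.
Attach a heptagonal bipyramid (V=9, E=21, F=14) along a 3-gon: merge 3 vertices and 3 edges, delete both glued faces → V=10, E=24, F=16.
Check: V − E + F = 10 − 24 + 16 = 2.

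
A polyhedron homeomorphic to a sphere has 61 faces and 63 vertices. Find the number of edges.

122

Here V − E + F = 2.
E = V + F − (2) = 63 + 61 − (2) = 122.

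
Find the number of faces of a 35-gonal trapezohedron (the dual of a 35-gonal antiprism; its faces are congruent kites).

70

The n-trapezohedron (dual of the n-antiprism) has V = 2·35 + 2 = 72, E = 4·35 = 140, F = 2·35 = 70.
Check: V − E + F = 72 − 140 + 70 = 2.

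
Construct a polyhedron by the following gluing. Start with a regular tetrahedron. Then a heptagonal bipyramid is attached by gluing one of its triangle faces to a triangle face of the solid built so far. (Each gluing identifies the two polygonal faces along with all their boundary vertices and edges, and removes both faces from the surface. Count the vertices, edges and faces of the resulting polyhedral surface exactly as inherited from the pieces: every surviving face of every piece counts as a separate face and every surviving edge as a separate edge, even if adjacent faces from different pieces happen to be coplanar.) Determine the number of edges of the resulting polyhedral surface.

24

A regular tetrahedron: V=4, E=6, F=4.
Attach a heptagonal bipyramid (V=9, E=21, F=14) along a 3-gon: merge 3 vertices and 3 edges, delete both glued faces → V=10, E=24, F=16.
Check: V − E + F = 10 − 24 + 16 = 2.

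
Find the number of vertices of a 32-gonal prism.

64

A prism on an n-gon has two n-gon bases and n rectangular sides: V = 2·32 = 64, E = 3·32 = 96, F = 32 + 2 = 34.
Check: V − E + F = 64 − 96 + 34 = 2.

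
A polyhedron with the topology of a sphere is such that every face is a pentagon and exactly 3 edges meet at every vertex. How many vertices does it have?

20

Each face has 5 edges and each edge borders two faces, so 2E = 5F.
Each vertex has degree 3, so 3V = 2E and hence V = 5F/3.
Euler: V − E + F = 2 ⇒ (5F/3) − (5F/2) + F = 2.
Multiply by 6: (10 − 15 + 6)F = 12, i.e. 1F = 12.
So F = 12, E = 5·12/2 = 30, V = 5·12/3 = 20.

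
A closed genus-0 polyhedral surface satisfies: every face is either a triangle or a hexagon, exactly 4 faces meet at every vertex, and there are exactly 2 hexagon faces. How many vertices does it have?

12

Let x be the number of triangles; then F = 2 + x.
Edge–face incidences: 2E = 6·2 + 3·x = 12 + 3x.
Every vertex has degree 4, so 4V = 2E.
Euler: V − E + F = 2 ⇒ (2E)/4 − E + (2 + x) = 2.
Multiply by 8: 2·(2E) − 4·(2E) + 8·(2 + x) = 16, i.e. 16 + 8x − 2·(12 + 3x) = 16.
Collecting terms: 2x − 8 = 16, so 2x = 24, so x = 12.
Then 2E = 12 + 3·12 = 48, so E = 24, V = 2E/4 = 12, F = 2 + 12 = 14.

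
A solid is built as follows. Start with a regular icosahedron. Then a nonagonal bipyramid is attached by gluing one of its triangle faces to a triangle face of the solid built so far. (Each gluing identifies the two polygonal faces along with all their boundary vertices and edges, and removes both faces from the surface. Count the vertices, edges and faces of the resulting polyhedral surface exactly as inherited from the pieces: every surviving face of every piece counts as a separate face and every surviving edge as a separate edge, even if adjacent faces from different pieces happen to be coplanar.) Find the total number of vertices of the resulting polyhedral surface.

20

A regular icosahedron: V=12, E=30, F=20.
Attach a nonagonal bipyramid (V=11, E=27, F=18) along a 3-gon: merge 3 vertices and 3 edges, delete both glued faces → V=20, E=54, F=36.
Check: V − E + F = 20 − 54 + 36 = 2.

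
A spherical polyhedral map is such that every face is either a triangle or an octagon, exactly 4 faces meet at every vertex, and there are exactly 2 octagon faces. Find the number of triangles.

16

Let x be the number of triangles; then F = 2 + x.
Edge–face incidences: 2E = 8·2 + 3·x = 16 + 3x.
Every vertex has degree 4, so 4V = 2E.
Euler: V − E + F = 2 ⇒ (2E)/4 − E + (2 + x) = 2.
Multiply by 8: 2·(2E) − 4·(2E) + 8·(2 + x) = 16, i.e. 16 + 8x − 2·(16 + 3x) = 16.
Collecting terms: 2x − 16 = 16, so 2x = 32, so x = 16.
Then 2E = 16 + 3·16 = 64, so E = 32, V = 2E/4 = 16, F = 2 + 16 = 18.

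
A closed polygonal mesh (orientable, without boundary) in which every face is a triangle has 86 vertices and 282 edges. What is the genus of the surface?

5

Every face is a triangle and each edge borders two faces, so 3F = 2·282, giving F = 188.
χ = V − E + F = 86 − 282 + 188 = -8.
For a closed orientable surface χ = 2 − 2g, so g = (2 − (-8))/2 = 5.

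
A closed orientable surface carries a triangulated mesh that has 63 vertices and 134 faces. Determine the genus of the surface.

Every face is a triangle, so 2E = 3·134 = 402, giving E = 201.
χ = V − E + F = 63 − 201 + 134 = -4.
For a closed orientable surface χ = 2 − 2g, so g = (2 − (-4))/2 = 3.

3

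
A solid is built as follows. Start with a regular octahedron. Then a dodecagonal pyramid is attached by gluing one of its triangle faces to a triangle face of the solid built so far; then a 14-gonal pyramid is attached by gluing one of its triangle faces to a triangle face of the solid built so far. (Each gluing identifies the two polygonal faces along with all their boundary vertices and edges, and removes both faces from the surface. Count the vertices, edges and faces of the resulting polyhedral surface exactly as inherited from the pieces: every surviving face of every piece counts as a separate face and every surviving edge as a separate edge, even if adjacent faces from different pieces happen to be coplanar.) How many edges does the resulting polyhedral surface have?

A regular octahedron: V=6, E=12, F=8.
Attach a dodecagonal pyramid (V=13, E=24, F=13) along a 3-gon: merge 3 vertices and 3 edges, delete both glued faces → V=16, E=33, F=19.
Attach a 14-gonal pyramid (V=15, E=28, F=15) along a 3-gon: merge 3 vertices and 3 edges, delete both glued faces → V=28, E=58, F=32.
Check: V − E + F = 28 − 58 + 32 = 2.

58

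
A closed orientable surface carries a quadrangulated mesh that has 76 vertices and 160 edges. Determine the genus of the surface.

Every face is a square and each edge borders two faces, so 4F = 2·160, giving F = 80.
χ = V − E + F = 76 − 160 + 80 = -4.
For a closed orientable surface χ = 2 − 2g, so g = (2 − (-4))/2 = 3.

3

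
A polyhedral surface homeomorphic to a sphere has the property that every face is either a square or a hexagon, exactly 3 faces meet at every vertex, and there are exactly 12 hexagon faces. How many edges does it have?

48

Let x be the number of squares; then F = 12 + x.
Edge–face incidences: 2E = 6·12 + 4·x = 72 + 4x.
Every vertex has degree 3, so 3V = 2E.
Euler: V − E + F = 2 ⇒ (2E)/3 − E + (12 + x) = 2.
Multiply by 6: 2·(2E) − 3·(2E) + 6·(12 + x) = 12, i.e. 72 + 6x − (72 + 4x) = 12.
Collecting terms: 2x = 12, so x = 6.
Then 2E = 72 + 4·6 = 96, so E = 48, V = 2E/3 = 32, F = 12 + 6 = 18.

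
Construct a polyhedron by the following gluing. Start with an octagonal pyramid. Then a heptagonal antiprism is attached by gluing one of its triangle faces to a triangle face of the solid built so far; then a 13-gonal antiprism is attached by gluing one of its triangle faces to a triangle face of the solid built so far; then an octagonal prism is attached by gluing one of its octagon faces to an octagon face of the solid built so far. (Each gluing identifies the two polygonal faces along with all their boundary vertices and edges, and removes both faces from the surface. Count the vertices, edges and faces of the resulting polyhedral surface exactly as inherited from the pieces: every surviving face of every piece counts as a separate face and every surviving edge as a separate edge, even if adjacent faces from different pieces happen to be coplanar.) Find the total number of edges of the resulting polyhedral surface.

106

An octagonal pyramid: V=9, E=16, F=9.
Attach a heptagonal antiprism (V=14, E=28, F=16) along a 3-gon: merge 3 vertices and 3 edges, delete both glued faces → V=20, E=41, F=23.
Attach a 13-gonal antiprism (V=26, E=52, F=28) along a 3-gon: merge 3 vertices and 3 edges, delete both glued faces → V=43, E=90, F=49.
Attach an octagonal prism (V=16, E=24, F=10) along an 8-gon: merge 8 vertices and 8 edges, delete both glued faces → V=51, E=106, F=57.
Check: V − E + F = 51 − 106 + 57 = 2.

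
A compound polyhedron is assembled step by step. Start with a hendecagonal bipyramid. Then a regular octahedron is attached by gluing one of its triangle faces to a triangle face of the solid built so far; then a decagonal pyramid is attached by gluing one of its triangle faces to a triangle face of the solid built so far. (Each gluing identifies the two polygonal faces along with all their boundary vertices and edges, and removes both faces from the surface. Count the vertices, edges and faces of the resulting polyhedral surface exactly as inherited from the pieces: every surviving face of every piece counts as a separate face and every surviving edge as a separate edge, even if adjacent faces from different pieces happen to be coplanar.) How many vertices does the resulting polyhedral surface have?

24

A hendecagonal bipyramid: V=13, E=33, F=22.
Attach a regular octahedron (V=6, E=12, F=8) along a 3-gon: merge 3 vertices and 3 edges, delete both glued faces → V=16, E=42, F=28.
Attach a decagonal pyramid (V=11, E=20, F=11) along a 3-gon: merge 3 vertices and 3 edges, delete both glued faces → V=24, E=59, F=37.
Check: V − E + F = 24 − 59 + 37 = 2.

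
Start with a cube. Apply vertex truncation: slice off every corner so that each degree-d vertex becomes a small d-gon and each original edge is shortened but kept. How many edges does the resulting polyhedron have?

The base solid has V = 8, E = 12, F = 6.
Truncation replaces each original edge-end by a new vertex, so V′ = 2E = 24.
Each original edge survives, and each old vertex of degree d contributes d new edges; summing degrees gives Σd = 2E, so E′ = E + 2E = 3E = 36.
Each original face survives and each original vertex becomes one new face: F′ = F + V = 14.

36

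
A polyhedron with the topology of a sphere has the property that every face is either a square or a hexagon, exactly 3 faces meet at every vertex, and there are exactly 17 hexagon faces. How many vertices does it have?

Let x be the number of squares; then F = 17 + x.
Edge–face incidences: 2E = 6·17 + 4·x = 102 + 4x.
Every vertex has degree 3, so 3V = 2E.
Euler: V − E + F = 2 ⇒ (2E)/3 − E + (17 + x) = 2.
Multiply by 6: 2·(2E) − 3·(2E) + 6·(17 + x) = 12, i.e. 102 + 6x − (102 + 4x) = 12.
Collecting terms: 2x = 12, so x = 6.
Then 2E = 102 + 4·6 = 126, so E = 63, V = 2E/3 = 42, F = 17 + 6 = 23.

42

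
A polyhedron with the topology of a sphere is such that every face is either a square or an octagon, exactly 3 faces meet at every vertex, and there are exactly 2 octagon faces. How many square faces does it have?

Let x be the number of squares; then F = 2 + x.
Edge–face incidences: 2E = 8·2 + 4·x = 16 + 4x.
Every vertex has degree 3, so 3V = 2E.
Euler: V − E + F = 2 ⇒ (2E)/3 − E + (2 + x) = 2.
Multiply by 6: 2·(2E) − 3·(2E) + 6·(2 + x) = 12, i.e. 12 + 6x − (16 + 4x) = 12.
Collecting terms: 2x − 4 = 12, so 2x = 16, so x = 8.
Then 2E = 16 + 4·8 = 48, so E = 24, V = 2E/3 = 16, F = 2 + 8 = 10.

8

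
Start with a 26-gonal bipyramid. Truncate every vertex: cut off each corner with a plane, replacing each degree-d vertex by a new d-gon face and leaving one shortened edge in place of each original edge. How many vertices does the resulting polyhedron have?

The base solid has V = 28, E = 78, F = 52.
Truncation replaces each original edge-end by a new vertex, so V′ = 2E = 156.
Each original edge survives, and each old vertex of degree d contributes d new edges; summing degrees gives Σd = 2E, so E′ = E + 2E = 3E = 234.
Each original face survives and each original vertex becomes one new face: F′ = F + V = 80.

156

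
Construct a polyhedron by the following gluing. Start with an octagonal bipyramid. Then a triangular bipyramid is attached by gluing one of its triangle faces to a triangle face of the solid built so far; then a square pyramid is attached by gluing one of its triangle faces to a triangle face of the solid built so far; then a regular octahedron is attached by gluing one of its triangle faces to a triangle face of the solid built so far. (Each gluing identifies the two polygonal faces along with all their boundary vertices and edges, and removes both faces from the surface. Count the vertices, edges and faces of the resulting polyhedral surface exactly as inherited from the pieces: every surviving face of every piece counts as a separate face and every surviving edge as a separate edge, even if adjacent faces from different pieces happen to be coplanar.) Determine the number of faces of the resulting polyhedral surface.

29

An octagonal bipyramid: V=10, E=24, F=16.
Attach a triangular bipyramid (V=5, E=9, F=6) along a 3-gon: merge 3 vertices and 3 edges, delete both glued faces → V=12, E=30, F=20.
Attach a square pyramid (V=5, E=8, F=5) along a 3-gon: merge 3 vertices and 3 edges, delete both glued faces → V=14, E=35, F=23.
Attach a regular octahedron (V=6, E=12, F=8) along a 3-gon: merge 3 vertices and 3 edges, delete both glued faces → V=17, E=44, F=29.
Check: V − E + F = 17 − 44 + 29 = 2.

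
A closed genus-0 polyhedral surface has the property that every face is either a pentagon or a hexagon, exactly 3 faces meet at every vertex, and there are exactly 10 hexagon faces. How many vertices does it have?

Let x be the number of pentagons; then F = 10 + x.
Edge–face incidences: 2E = 6·10 + 5·x = 60 + 5x.
Every vertex has degree 3, so 3V = 2E.
Euler: V − E + F = 2 ⇒ (2E)/3 − E + (10 + x) = 2.
Multiply by 6: 2·(2E) − 3·(2E) + 6·(10 + x) = 12, i.e. 60 + 6x − (60 + 5x) = 12.
Collecting terms: x = 12.
Then 2E = 60 + 5·12 = 120, so E = 60, V = 2E/3 = 40, F = 10 + 12 = 22.

40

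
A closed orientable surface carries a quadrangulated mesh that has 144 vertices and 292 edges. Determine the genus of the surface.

2

Every face is a square and each edge borders two faces, so 4F = 2·292, giving F = 146.
χ = V − E + F = 144 − 292 + 146 = -2.
For a closed orientable surface χ = 2 − 2g, so g = (2 − (-2))/2 = 2.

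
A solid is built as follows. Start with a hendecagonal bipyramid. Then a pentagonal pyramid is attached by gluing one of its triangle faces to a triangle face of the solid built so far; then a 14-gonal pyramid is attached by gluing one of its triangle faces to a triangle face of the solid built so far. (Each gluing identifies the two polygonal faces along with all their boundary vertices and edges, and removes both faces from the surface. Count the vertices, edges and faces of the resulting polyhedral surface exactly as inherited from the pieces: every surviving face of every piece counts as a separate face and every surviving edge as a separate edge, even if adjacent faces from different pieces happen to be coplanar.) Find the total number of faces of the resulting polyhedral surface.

39

A hendecagonal bipyramid: V=13, E=33, F=22.
Attach a pentagonal pyramid (V=6, E=10, F=6) along a 3-gon: merge 3 vertices and 3 edges, delete both glued faces → V=16, E=40, F=26.
Attach a 14-gonal pyramid (V=15, E=28, F=15) along a 3-gon: merge 3 vertices and 3 edges, delete both glued faces → V=28, E=65, F=39.
Check: V − E + F = 28 − 65 + 39 = 2.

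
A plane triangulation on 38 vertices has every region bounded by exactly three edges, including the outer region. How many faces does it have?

In a plane triangulation 3F = 2E and V − E + F = 2, so F = 2V − 4 = 2·38 − 4 = 72.

72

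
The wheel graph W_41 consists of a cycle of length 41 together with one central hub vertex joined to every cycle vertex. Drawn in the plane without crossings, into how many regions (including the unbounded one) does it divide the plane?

42

W_41 has V = 41 + 1 = 42 vertices and E = 2·41 = 82 edges.
By Euler's formula F = 2 − V + E = 2 − 42 + 82 = 42.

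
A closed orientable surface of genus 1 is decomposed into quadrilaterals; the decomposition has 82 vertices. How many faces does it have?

82

χ = 2 − 2·1 = 0, and every face is a square so 4F = 2E.
V − E + F = 0 with E = 4F/2 gives 82 − (4/2 − 1)·F = 0, so F = 82 and E = 164.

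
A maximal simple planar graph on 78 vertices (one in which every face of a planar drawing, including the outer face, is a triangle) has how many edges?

In a plane triangulation 3F = 2E and V − E + F = 2, so E = 3V − 6 = 3·78 − 6 = 228.

228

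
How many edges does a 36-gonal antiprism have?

An antiprism on an n-gon has two n-gon caps and 2n triangles: V = 2·36 = 72, E = 4·36 = 144, F = 2·36 + 2 = 74.

144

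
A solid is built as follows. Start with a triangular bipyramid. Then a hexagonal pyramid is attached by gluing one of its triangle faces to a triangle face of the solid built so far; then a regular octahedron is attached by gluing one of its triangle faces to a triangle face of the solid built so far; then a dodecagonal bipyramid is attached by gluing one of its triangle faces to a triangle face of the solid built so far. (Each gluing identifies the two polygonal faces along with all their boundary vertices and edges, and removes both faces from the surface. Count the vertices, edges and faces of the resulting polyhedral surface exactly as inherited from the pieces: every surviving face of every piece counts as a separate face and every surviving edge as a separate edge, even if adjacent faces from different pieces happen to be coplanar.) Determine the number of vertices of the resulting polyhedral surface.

A triangular bipyramid: V=5, E=9, F=6.
Attach a hexagonal pyramid (V=7, E=12, F=7) along a 3-gon: merge 3 vertices and 3 edges, delete both glued faces → V=9, E=18, F=11.
Attach a regular octahedron (V=6, E=12, F=8) along a 3-gon: merge 3 vertices and 3 edges, delete both glued faces → V=12, E=27, F=17.
Attach a dodecagonal bipyramid (V=14, E=36, F=24) along a 3-gon: merge 3 vertices and 3 edges, delete both glued faces → V=23, E=60, F=39.
Check: V − E + F = 23 − 60 + 39 = 2.

23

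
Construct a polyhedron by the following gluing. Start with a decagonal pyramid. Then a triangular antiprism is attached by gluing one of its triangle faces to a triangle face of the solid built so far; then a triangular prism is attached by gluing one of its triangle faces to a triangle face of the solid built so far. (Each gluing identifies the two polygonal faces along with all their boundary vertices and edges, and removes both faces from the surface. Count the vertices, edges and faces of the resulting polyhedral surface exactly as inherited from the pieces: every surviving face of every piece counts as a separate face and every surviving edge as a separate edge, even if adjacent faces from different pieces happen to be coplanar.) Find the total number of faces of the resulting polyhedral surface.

20

A decagonal pyramid: V=11, E=20, F=11.
Attach a triangular antiprism (V=6, E=12, F=8) along a 3-gon: merge 3 vertices and 3 edges, delete both glued faces → V=14, E=29, F=17.
Attach a triangular prism (V=6, E=9, F=5) along a 3-gon: merge 3 vertices and 3 edges, delete both glued faces → V=17, E=35, F=20.
Check: V − E + F = 17 − 35 + 20 = 2.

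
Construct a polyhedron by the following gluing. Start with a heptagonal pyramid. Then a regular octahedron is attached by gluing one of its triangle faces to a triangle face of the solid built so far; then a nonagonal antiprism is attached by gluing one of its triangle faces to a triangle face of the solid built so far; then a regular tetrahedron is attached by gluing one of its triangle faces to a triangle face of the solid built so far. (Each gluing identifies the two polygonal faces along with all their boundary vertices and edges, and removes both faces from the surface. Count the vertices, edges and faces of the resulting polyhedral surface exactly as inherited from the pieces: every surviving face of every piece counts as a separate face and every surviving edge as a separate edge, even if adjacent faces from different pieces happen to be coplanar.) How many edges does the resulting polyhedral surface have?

59

A heptagonal pyramid: V=8, E=14, F=8.
Attach a regular octahedron (V=6, E=12, F=8) along a 3-gon: merge 3 vertices and 3 edges, delete both glued faces → V=11, E=23, F=14.
Attach a nonagonal antiprism (V=18, E=36, F=20) along a 3-gon: merge 3 vertices and 3 edges, delete both glued faces → V=26, E=56, F=32.
Attach a regular tetrahedron (V=4, E=6, F=4) along a 3-gon: merge 3 vertices and 3 edges, delete both glued faces → V=27, E=59, F=34.
Check: V − E + F = 27 − 59 + 34 = 2.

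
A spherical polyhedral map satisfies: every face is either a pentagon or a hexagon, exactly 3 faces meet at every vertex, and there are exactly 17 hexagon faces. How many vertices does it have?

54

Let x be the number of pentagons; then F = 17 + x.
Edge–face incidences: 2E = 6·17 + 5·x = 102 + 5x.
Every vertex has degree 3, so 3V = 2E.
Euler: V − E + F = 2 ⇒ (2E)/3 − E + (17 + x) = 2.
Multiply by 6: 2·(2E) − 3·(2E) + 6·(17 + x) = 12, i.e. 102 + 6x − (102 + 5x) = 12.
Collecting terms: x = 12.
Then 2E = 102 + 5·12 = 162, so E = 81, V = 2E/3 = 54, F = 17 + 12 = 29.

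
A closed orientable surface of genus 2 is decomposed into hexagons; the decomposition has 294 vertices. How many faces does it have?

χ = 2 − 2·2 = -2, and every face is a hexagon so 6F = 2E.
V − E + F = -2 with E = 6F/2 gives 294 − (6/2 − 1)·F = -2, so F = 148 and E = 444.

148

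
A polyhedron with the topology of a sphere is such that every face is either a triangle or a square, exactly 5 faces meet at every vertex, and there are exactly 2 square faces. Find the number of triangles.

24

Let x be the number of triangles; then F = 2 + x.
Edge–face incidences: 2E = 4·2 + 3·x = 8 + 3x.
Every vertex has degree 5, so 5V = 2E.
Euler: V − E + F = 2 ⇒ (2E)/5 − E + (2 + x) = 2.
Multiply by 10: 2·(2E) − 5·(2E) + 10·(2 + x) = 20, i.e. 20 + 10x − 3·(8 + 3x) = 20.
Collecting terms: x − 4 = 20, so x = 24.
Then 2E = 8 + 3·24 = 80, so E = 40, V = 2E/5 = 16, F = 2 + 24 = 26.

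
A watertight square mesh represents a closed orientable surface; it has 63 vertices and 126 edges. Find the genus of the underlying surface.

1

Every face is a square and each edge borders two faces, so 4F = 2·126, giving F = 63.
χ = V − E + F = 63 − 126 + 63 = 0.
For a closed orientable surface χ = 2 − 2g, so g = (2 − (0))/2 = 1.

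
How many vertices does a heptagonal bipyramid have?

9

A bipyramid over an n-gon has 2n triangular faces and n + 2 vertices: V = 7 + 2 = 9, E = 3·7 = 21, F = 2·7 = 14.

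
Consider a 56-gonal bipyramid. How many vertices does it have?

58

A bipyramid over an n-gon has 2n triangular faces and n + 2 vertices: V = 56 + 2 = 58, E = 3·56 = 168, F = 2·56 = 112.
Check: V − E + F = 58 − 168 + 112 = 2.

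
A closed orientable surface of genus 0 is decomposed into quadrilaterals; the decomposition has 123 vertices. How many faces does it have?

χ = 2 − 2·0 = 2, and every face is a square so 4F = 2E.
V − E + F = 2 with E = 4F/2 gives 123 − (4/2 − 1)·F = 2, so F = 121 and E = 242.

121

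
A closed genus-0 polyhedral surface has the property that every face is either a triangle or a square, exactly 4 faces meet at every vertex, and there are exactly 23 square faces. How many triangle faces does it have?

Let x be the number of triangles; then F = 23 + x.
Edge–face incidences: 2E = 4·23 + 3·x = 92 + 3x.
Every vertex has degree 4, so 4V = 2E.
Euler: V − E + F = 2 ⇒ (2E)/4 − E + (23 + x) = 2.
Multiply by 8: 2·(2E) − 4·(2E) + 8·(23 + x) = 16, i.e. 184 + 8x − 2·(92 + 3x) = 16.
Collecting terms: 2x = 16, so x = 8.
Then 2E = 92 + 3·8 = 116, so E = 58, V = 2E/4 = 29, F = 23 + 8 = 31.

8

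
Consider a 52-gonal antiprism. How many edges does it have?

An antiprism on an n-gon has two n-gon caps and 2n triangles: V = 2·52 = 104, E = 4·52 = 208, F = 2·52 + 2 = 106.

208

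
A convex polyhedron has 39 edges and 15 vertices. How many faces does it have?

26

Here V − E + F = 2.
F = 2 − V + E = 2 − 15 + 39 = 26.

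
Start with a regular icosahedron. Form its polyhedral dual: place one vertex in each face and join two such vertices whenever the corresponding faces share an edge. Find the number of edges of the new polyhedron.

The base solid has V = 12, E = 30, F = 20.
The dual swaps V and F and preserves E: V′ = F = 20, E′ = E = 30, F′ = V = 12.

30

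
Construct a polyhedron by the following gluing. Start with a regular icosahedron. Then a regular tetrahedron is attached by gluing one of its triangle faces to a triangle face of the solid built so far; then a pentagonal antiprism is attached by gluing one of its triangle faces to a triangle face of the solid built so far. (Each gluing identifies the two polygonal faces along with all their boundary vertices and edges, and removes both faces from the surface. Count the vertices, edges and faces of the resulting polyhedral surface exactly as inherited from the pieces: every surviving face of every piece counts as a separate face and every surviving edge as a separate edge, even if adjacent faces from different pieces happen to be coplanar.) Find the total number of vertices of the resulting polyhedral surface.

20

A regular icosahedron: V=12, E=30, F=20.
Attach a regular tetrahedron (V=4, E=6, F=4) along a 3-gon: merge 3 vertices and 3 edges, delete both glued faces → V=13, E=33, F=22.
Attach a pentagonal antiprism (V=10, E=20, F=12) along a 3-gon: merge 3 vertices and 3 edges, delete both glued faces → V=20, E=50, F=32.
Check: V − E + F = 20 − 50 + 32 = 2.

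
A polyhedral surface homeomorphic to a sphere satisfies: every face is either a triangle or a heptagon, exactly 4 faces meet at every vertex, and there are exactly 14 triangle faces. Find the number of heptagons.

Let x be the number of heptagons; then F = 14 + x.
Edge–face incidences: 2E = 3·14 + 7·x = 42 + 7x.
Every vertex has degree 4, so 4V = 2E.
Euler: V − E + F = 2 ⇒ (2E)/4 − E + (14 + x) = 2.
Multiply by 8: 2·(2E) − 4·(2E) + 8·(14 + x) = 16, i.e. 112 + 8x − 2·(42 + 7x) = 16.
Collecting terms: −6x + 28 = 16, so −6x = −12, so x = 2.
Then 2E = 42 + 7·2 = 56, so E = 28, V = 2E/4 = 14, F = 14 + 2 = 16.

2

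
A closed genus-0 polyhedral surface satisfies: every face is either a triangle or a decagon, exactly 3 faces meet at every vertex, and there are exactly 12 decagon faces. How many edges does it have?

Let x be the number of triangles; then F = 12 + x.
Edge–face incidences: 2E = 10·12 + 3·x = 120 + 3x.
Every vertex has degree 3, so 3V = 2E.
Euler: V − E + F = 2 ⇒ (2E)/3 − E + (12 + x) = 2.
Multiply by 6: 2·(2E) − 3·(2E) + 6·(12 + x) = 12, i.e. 72 + 6x − (120 + 3x) = 12.
Collecting terms: 3x − 48 = 12, so 3x = 60, so x = 20.
Then 2E = 120 + 3·20 = 180, so E = 90, V = 2E/3 = 60, F = 12 + 20 = 32.

90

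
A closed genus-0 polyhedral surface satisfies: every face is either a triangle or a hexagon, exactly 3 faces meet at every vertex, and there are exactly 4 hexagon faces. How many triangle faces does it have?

Let x be the number of triangles; then F = 4 + x.
Edge–face incidences: 2E = 6·4 + 3·x = 24 + 3x.
Every vertex has degree 3, so 3V = 2E.
Euler: V − E + F = 2 ⇒ (2E)/3 − E + (4 + x) = 2.
Multiply by 6: 2·(2E) − 3·(2E) + 6·(4 + x) = 12, i.e. 24 + 6x − (24 + 3x) = 12.
Collecting terms: 3x = 12, so x = 4.
Then 2E = 24 + 3·4 = 36, so E = 18, V = 2E/3 = 12, F = 4 + 4 = 8.

4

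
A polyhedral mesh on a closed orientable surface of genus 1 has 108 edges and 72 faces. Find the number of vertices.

For a closed orientable surface of genus 1, χ = 2 − 2·1 = 0.
V = 0 + E − F = 0 + 108 − 72 = 36.

36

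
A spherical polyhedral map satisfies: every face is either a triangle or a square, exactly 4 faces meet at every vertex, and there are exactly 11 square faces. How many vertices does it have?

17

Let x be the number of triangles; then F = 11 + x.
Edge–face incidences: 2E = 4·11 + 3·x = 44 + 3x.
Every vertex has degree 4, so 4V = 2E.
Euler: V − E + F = 2 ⇒ (2E)/4 − E + (11 + x) = 2.
Multiply by 8: 2·(2E) − 4·(2E) + 8·(11 + x) = 16, i.e. 88 + 8x − 2·(44 + 3x) = 16.
Collecting terms: 2x = 16, so x = 8.
Then 2E = 44 + 3·8 = 68, so E = 34, V = 2E/4 = 17, F = 11 + 8 = 19.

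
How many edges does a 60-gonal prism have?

180

A prism on an n-gon has two n-gon bases and n rectangular sides: V = 2·60 = 120, E = 3·60 = 180, F = 60 + 2 = 62.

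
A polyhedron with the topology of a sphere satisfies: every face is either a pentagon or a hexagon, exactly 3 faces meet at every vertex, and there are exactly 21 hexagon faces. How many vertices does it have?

Let x be the number of pentagons; then F = 21 + x.
Edge–face incidences: 2E = 6·21 + 5·x = 126 + 5x.
Every vertex has degree 3, so 3V = 2E.
Euler: V − E + F = 2 ⇒ (2E)/3 − E + (21 + x) = 2.
Multiply by 6: 2·(2E) − 3·(2E) + 6·(21 + x) = 12, i.e. 126 + 6x − (126 + 5x) = 12.
Collecting terms: x = 12.
Then 2E = 126 + 5·12 = 186, so E = 93, V = 2E/3 = 62, F = 21 + 12 = 33.

62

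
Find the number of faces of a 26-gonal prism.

A prism on an n-gon has two n-gon bases and n rectangular sides: V = 2·26 = 52, E = 3·26 = 78, F = 26 + 2 = 28.

28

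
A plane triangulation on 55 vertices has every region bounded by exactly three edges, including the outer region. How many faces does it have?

106

In a plane triangulation 3F = 2E and V − E + F = 2, so F = 2V − 4 = 2·55 − 4 = 106.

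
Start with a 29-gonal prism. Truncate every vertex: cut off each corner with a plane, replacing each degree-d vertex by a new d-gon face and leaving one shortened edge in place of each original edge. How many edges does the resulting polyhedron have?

The base solid has V = 58, E = 87, F = 31.
Truncation replaces each original edge-end by a new vertex, so V′ = 2E = 174.
Each original edge survives, and each old vertex of degree d contributes d new edges; summing degrees gives Σd = 2E, so E′ = E + 2E = 3E = 261.
Each original face survives and each original vertex becomes one new face: F′ = F + V = 89.

261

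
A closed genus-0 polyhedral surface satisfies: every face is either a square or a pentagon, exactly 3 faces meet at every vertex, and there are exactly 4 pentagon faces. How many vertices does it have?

12

Let x be the number of squares; then F = 4 + x.
Edge–face incidences: 2E = 5·4 + 4·x = 20 + 4x.
Every vertex has degree 3, so 3V = 2E.
Euler: V − E + F = 2 ⇒ (2E)/3 − E + (4 + x) = 2.
Multiply by 6: 2·(2E) − 3·(2E) + 6·(4 + x) = 12, i.e. 24 + 6x − (20 + 4x) = 12.
Collecting terms: 2x + 4 = 12, so 2x = 8, so x = 4.
Then 2E = 20 + 4·4 = 36, so E = 18, V = 2E/3 = 12, F = 4 + 4 = 8.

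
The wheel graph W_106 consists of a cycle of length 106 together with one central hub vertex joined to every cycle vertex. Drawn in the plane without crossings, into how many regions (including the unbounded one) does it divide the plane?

107

W_106 has V = 106 + 1 = 107 vertices and E = 2·106 = 212 edges.
By Euler's formula F = 2 − V + E = 2 − 107 + 212 = 107.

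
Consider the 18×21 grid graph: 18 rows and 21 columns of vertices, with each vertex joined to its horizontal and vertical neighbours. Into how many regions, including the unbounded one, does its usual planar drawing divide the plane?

341

The grid has V = 18·21 = 378 vertices and E = 18·20 + 21·17 = 717 edges.
F = 2 − V + E = 2 − 378 + 717 = 341.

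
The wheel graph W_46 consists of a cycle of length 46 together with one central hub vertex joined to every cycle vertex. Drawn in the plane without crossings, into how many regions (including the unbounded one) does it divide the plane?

W_46 has V = 46 + 1 = 47 vertices and E = 2·46 = 92 edges.
By Euler's formula F = 2 − V + E = 2 − 47 + 92 = 47.

47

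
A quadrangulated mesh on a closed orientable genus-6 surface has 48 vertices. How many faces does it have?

58

χ = 2 − 2·6 = -10, and every face is a square so 4F = 2E.
V − E + F = -10 with E = 4F/2 gives 48 − (4/2 − 1)·F = -10, so F = 58 and E = 116.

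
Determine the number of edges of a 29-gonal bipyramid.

87

A bipyramid over an n-gon has 2n triangular faces and n + 2 vertices: V = 29 + 2 = 31, E = 3·29 = 87, F = 2·29 = 58.
Check: V − E + F = 31 − 87 + 58 = 2.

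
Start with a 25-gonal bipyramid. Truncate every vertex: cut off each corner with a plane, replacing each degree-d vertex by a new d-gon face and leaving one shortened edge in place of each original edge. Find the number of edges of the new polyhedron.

The base solid has V = 27, E = 75, F = 50.
Truncation replaces each original edge-end by a new vertex, so V′ = 2E = 150.
Each original edge survives, and each old vertex of degree d contributes d new edges; summing degrees gives Σd = 2E, so E′ = E + 2E = 3E = 225.
Each original face survives and each original vertex becomes one new face: F′ = F + V = 77.

225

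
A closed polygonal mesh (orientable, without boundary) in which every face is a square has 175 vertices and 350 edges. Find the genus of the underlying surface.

1

Every face is a square and each edge borders two faces, so 4F = 2·350, giving F = 175.
χ = V − E + F = 175 − 350 + 175 = 0.
For a closed orientable surface χ = 2 − 2g, so g = (2 − (0))/2 = 1.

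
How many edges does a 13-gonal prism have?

A prism on an n-gon has two n-gon bases and n rectangular sides: V = 2·13 = 26, E = 3·13 = 39, F = 13 + 2 = 15.

39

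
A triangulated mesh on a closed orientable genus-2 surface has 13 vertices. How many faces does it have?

χ = 2 − 2·2 = -2, and every face is a triangle so 3F = 2E.
V − E + F = -2 with E = 3F/2 gives 13 − (3/2 − 1)·F = -2, so F = 30 and E = 45.

30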